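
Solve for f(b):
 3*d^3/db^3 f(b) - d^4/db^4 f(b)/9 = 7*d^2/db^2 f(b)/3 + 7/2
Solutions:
 f(b) = C1 + C2*b + C3*exp(b*(27 - sqrt(645))/2) + C4*exp(b*(sqrt(645) + 27)/2) - 3*b^2/4


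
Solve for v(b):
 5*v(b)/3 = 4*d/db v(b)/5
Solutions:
 v(b) = C1*exp(25*b/12)


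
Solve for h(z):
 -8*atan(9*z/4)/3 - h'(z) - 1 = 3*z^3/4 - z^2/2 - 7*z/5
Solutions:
 h(z) = C1 - 3*z^4/16 + z^3/6 + 7*z^2/10 - 8*z*atan(9*z/4)/3 - z + 16*log(81*z^2 + 16)/27


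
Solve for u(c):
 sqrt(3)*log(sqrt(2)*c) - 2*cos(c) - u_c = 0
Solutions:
 u(c) = C1 + sqrt(3)*c*(log(c) - 1) + sqrt(3)*c*log(2)/2 - 2*sin(c)


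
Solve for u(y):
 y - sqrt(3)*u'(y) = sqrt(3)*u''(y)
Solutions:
 u(y) = C1 + C2*exp(-y) + sqrt(3)*y^2/6 - sqrt(3)*y/3


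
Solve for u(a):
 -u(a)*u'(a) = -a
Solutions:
 u(a) = -sqrt(C1 + a^2)
 u(a) = sqrt(C1 + a^2)


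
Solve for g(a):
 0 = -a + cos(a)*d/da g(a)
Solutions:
 g(a) = C1 + Integral(a/cos(a), a)


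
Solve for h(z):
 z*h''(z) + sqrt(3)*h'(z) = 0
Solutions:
 h(z) = C1 + C2*z^(1 - sqrt(3))


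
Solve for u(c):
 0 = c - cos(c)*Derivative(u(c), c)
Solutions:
 u(c) = C1 + Integral(c/cos(c), c)


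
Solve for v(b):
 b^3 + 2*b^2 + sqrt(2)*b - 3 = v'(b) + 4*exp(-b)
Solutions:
 v(b) = C1 + b^4/4 + 2*b^3/3 + sqrt(2)*b^2/2 - 3*b + 4*exp(-b)


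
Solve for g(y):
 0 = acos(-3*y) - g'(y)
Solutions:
 g(y) = C1 + y*acos(-3*y) + sqrt(1 - 9*y^2)/3


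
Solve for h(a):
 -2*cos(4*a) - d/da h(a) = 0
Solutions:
 h(a) = C1 - sin(4*a)/2


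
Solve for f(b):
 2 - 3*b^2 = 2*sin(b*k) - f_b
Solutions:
 f(b) = C1 + b^3 - 2*b - 2*cos(b*k)/k


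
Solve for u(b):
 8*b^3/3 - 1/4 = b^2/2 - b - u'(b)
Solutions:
 u(b) = C1 - 2*b^4/3 + b^3/6 - b^2/2 + b/4


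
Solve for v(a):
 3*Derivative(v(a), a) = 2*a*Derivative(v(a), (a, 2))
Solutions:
 v(a) = C1 + C2*a^(5/2)


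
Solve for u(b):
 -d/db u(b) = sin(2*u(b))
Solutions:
 u(b) = pi - acos((-C1 - exp(4*b))/(C1 - exp(4*b)))/2
 u(b) = acos((-C1 - exp(4*b))/(C1 - exp(4*b)))/2


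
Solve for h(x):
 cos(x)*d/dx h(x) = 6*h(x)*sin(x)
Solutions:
 h(x) = C1/cos(x)^6


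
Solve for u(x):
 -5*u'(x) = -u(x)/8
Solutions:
 u(x) = C1*exp(x/40)


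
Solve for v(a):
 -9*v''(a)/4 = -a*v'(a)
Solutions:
 v(a) = C1 + C2*erfi(sqrt(2)*a/3)


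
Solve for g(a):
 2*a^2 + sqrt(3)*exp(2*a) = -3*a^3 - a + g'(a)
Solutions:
 g(a) = C1 + 3*a^4/4 + 2*a^3/3 + a^2/2 + sqrt(3)*exp(2*a)/2


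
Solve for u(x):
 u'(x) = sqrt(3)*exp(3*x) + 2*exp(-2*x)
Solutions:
 u(x) = C1 + sqrt(3)*exp(3*x)/3 - exp(-2*x)


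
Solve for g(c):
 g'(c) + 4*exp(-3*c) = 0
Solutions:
 g(c) = C1 + 4*exp(-3*c)/3


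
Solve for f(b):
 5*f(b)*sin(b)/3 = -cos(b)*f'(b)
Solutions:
 f(b) = C1*cos(b)^(5/3)


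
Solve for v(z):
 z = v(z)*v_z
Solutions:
 v(z) = -sqrt(C1 + z^2)
 v(z) = sqrt(C1 + z^2)


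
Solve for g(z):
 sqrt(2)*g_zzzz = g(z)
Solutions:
 g(z) = C1*exp(-2^(7/8)*z/2) + C2*exp(2^(7/8)*z/2) + C3*sin(2^(7/8)*z/2) + C4*cos(2^(7/8)*z/2)


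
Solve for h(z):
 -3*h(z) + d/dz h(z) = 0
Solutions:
 h(z) = C1*exp(3*z)


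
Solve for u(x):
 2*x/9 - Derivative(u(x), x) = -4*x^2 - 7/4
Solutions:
 u(x) = C1 + 4*x^3/3 + x^2/9 + 7*x/4


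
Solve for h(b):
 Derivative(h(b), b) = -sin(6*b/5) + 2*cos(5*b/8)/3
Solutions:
 h(b) = C1 + 16*sin(5*b/8)/15 + 5*cos(6*b/5)/6


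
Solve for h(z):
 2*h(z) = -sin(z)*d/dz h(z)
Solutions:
 h(z) = C1*(cos(z) + 1)/(cos(z) - 1)


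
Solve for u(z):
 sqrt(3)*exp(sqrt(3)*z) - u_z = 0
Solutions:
 u(z) = C1 + exp(sqrt(3)*z)


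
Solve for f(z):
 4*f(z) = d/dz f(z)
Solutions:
 f(z) = C1*exp(4*z)


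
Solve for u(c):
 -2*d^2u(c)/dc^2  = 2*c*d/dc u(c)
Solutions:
 u(c) = C1 + C2*erf(sqrt(2)*c/2)


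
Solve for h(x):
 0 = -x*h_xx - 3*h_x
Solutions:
 h(x) = C1 + C2/x^2


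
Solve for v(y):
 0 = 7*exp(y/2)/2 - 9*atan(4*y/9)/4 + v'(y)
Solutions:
 v(y) = C1 + 9*y*atan(4*y/9)/4 - 7*exp(y/2) - 81*log(16*y^2 + 81)/32


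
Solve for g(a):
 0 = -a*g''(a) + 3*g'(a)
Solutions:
 g(a) = C1 + C2*a^4


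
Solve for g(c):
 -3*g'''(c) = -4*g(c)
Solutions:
 g(c) = C3*exp(6^(2/3)*c/3) + (C1*sin(2^(2/3)*3^(1/6)*c/2) + C2*cos(2^(2/3)*3^(1/6)*c/2))*exp(-6^(2/3)*c/6)


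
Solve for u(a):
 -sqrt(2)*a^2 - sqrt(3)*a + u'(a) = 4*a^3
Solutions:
 u(a) = C1 + a^4 + sqrt(2)*a^3/3 + sqrt(3)*a^2/2


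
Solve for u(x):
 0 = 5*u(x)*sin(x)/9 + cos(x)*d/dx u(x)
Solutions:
 u(x) = C1*cos(x)^(5/9)


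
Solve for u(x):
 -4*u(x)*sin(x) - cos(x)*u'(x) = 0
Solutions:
 u(x) = C1*cos(x)^4


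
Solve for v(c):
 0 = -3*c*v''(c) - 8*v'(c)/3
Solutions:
 v(c) = C1 + C2*c^(1/9)


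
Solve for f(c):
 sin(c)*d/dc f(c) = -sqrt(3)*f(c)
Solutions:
 f(c) = C1*(cos(c) + 1)^(sqrt(3)/2)/(cos(c) - 1)^(sqrt(3)/2)


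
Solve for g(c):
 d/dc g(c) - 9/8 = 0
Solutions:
 g(c) = C1 + 9*c/8


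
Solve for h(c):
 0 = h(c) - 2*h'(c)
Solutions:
 h(c) = C1*exp(c/2)


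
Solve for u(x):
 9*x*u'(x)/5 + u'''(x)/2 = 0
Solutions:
 u(x) = C1 + Integral(C2*airyai(-18^(1/3)*5^(2/3)*x/5) + C3*airybi(-18^(1/3)*5^(2/3)*x/5), x)


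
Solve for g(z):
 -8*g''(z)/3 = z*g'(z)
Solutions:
 g(z) = C1 + C2*erf(sqrt(3)*z/4)


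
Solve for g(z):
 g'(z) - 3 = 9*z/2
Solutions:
 g(z) = C1 + 9*z^2/4 + 3*z


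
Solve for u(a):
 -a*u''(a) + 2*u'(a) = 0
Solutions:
 u(a) = C1 + C2*a^3


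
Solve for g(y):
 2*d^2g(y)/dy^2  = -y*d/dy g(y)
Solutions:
 g(y) = C1 + C2*erf(y/2)


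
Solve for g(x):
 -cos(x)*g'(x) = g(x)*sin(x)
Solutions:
 g(x) = C1*cos(x)


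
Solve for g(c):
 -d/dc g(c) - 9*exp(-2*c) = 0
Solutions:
 g(c) = C1 + 9*exp(-2*c)/2


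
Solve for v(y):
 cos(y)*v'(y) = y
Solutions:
 v(y) = C1 + Integral(y/cos(y), y)


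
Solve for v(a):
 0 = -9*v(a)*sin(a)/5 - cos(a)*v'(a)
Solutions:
 v(a) = C1*cos(a)^(9/5)


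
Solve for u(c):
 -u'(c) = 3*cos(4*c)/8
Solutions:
 u(c) = C1 - 3*sin(4*c)/32


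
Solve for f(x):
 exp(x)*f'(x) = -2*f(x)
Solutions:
 f(x) = C1*exp(2*exp(-x))


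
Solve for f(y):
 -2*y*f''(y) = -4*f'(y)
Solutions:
 f(y) = C1 + C2*y^3


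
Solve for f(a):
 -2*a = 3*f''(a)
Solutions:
 f(a) = C1 + C2*a - a^3/9


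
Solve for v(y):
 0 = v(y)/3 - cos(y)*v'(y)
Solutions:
 v(y) = C1*(sin(y) + 1)^(1/6)/(sin(y) - 1)^(1/6)


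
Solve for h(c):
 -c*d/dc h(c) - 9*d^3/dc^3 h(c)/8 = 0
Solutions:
 h(c) = C1 + Integral(C2*airyai(-2*3^(1/3)*c/3) + C3*airybi(-2*3^(1/3)*c/3), c)


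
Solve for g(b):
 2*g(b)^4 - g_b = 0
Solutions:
 g(b) = (-1/(C1 + 6*b))^(1/3)
 g(b) = (-1/(C1 + 2*b))^(1/3)*(-3^(2/3) - 3*3^(1/6)*I)/6
 g(b) = (-1/(C1 + 2*b))^(1/3)*(-3^(2/3) + 3*3^(1/6)*I)/6


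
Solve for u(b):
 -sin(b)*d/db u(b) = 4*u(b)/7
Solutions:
 u(b) = C1*(cos(b) + 1)^(2/7)/(cos(b) - 1)^(2/7)


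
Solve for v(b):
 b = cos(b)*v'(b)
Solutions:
 v(b) = C1 + Integral(b/cos(b), b)


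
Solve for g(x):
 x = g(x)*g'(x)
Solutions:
 g(x) = -sqrt(C1 + x^2)
 g(x) = sqrt(C1 + x^2)


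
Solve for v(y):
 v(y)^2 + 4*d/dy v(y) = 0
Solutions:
 v(y) = 4/(C1 + y)


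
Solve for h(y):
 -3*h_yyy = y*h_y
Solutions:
 h(y) = C1 + Integral(C2*airyai(-3^(2/3)*y/3) + C3*airybi(-3^(2/3)*y/3), y)


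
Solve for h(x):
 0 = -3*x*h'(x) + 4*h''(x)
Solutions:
 h(x) = C1 + C2*erfi(sqrt(6)*x/4)


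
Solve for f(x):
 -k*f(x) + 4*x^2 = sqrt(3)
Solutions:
 f(x) = (4*x^2 - sqrt(3))/k


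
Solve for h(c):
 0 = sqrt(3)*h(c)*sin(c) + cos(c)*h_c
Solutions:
 h(c) = C1*cos(c)^(sqrt(3))


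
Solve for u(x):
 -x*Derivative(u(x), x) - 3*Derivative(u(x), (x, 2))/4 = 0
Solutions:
 u(x) = C1 + C2*erf(sqrt(6)*x/3)


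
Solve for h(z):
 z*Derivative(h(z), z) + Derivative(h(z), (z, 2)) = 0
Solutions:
 h(z) = C1 + C2*erf(sqrt(2)*z/2)


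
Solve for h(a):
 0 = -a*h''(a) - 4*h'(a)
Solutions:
 h(a) = C1 + C2/a^3


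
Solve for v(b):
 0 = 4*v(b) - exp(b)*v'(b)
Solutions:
 v(b) = C1*exp(-4*exp(-b))


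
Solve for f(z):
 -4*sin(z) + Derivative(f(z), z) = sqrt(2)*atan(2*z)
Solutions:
 f(z) = C1 + sqrt(2)*(z*atan(2*z) - log(4*z^2 + 1)/4) - 4*cos(z)


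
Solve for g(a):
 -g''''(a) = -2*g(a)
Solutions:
 g(a) = C1*exp(-2^(1/4)*a) + C2*exp(2^(1/4)*a) + C3*sin(2^(1/4)*a) + C4*cos(2^(1/4)*a)


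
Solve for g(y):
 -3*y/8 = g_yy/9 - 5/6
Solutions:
 g(y) = C1 + C2*y - 9*y^3/16 + 15*y^2/4


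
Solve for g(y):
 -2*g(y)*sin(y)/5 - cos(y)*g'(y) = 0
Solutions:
 g(y) = C1*cos(y)^(2/5)


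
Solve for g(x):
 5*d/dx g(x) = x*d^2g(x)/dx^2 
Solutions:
 g(x) = C1 + C2*x^6


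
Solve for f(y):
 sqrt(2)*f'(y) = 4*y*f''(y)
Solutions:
 f(y) = C1 + C2*y^(sqrt(2)/4 + 1)


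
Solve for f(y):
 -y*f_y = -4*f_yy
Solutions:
 f(y) = C1 + C2*erfi(sqrt(2)*y/4)


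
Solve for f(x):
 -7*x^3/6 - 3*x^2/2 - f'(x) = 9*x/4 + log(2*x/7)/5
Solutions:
 f(x) = C1 - 7*x^4/24 - x^3/2 - 9*x^2/8 - x*log(x)/5 - x*log(2)/5 + x/5 + x*log(7)/5


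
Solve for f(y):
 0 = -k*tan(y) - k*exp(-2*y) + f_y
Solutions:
 f(y) = C1 + k*(log(tan(y)^2 + 1) - exp(-2*y))/2


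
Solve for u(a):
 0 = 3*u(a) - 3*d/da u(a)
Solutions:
 u(a) = C1*exp(a)


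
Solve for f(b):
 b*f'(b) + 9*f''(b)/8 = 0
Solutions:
 f(b) = C1 + C2*erf(2*b/3)


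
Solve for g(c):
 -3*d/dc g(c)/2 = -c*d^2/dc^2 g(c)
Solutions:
 g(c) = C1 + C2*c^(5/2)


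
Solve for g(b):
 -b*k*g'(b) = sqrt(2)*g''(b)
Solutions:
 g(b) = Piecewise((-2^(3/4)*sqrt(pi)*C1*erf(2^(1/4)*b*sqrt(k)/2)/(2*sqrt(k)) - C2, (k > 0) | (k < 0)), (-C1*b - C2, True))


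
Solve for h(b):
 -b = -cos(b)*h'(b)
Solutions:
 h(b) = C1 + Integral(b/cos(b), b)


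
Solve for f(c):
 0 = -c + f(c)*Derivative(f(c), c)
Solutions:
 f(c) = -sqrt(C1 + c^2)
 f(c) = sqrt(C1 + c^2)


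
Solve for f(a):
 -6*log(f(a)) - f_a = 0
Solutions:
 li(f(a)) = C1 - 6*a


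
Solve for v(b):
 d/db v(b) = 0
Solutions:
 v(b) = C1


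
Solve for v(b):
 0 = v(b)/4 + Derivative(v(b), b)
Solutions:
 v(b) = C1*exp(-b/4)


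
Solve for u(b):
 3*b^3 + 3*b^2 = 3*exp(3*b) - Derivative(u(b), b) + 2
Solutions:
 u(b) = C1 - 3*b^4/4 - b^3 + 2*b + exp(3*b)


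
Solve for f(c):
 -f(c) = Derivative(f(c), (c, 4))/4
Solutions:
 f(c) = (C1*sin(c) + C2*cos(c))*exp(-c) + (C3*sin(c) + C4*cos(c))*exp(c)


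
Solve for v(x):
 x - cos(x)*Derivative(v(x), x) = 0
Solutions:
 v(x) = C1 + Integral(x/cos(x), x)


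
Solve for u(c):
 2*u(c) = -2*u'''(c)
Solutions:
 u(c) = C3*exp(-c) + (C1*sin(sqrt(3)*c/2) + C2*cos(sqrt(3)*c/2))*exp(c/2)


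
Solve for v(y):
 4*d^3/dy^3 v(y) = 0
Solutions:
 v(y) = C1 + C2*y + C3*y^2


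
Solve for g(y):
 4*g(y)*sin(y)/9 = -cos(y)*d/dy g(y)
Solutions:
 g(y) = C1*cos(y)^(4/9)


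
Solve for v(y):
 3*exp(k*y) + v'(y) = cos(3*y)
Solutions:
 v(y) = C1 + sin(3*y)/3 - 3*exp(k*y)/k


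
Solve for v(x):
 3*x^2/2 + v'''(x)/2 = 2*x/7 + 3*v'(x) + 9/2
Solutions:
 v(x) = C1 + C2*exp(-sqrt(6)*x) + C3*exp(sqrt(6)*x) + x^3/6 - x^2/21 - 4*x/3


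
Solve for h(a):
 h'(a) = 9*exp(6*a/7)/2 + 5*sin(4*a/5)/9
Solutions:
 h(a) = C1 + 21*exp(6*a/7)/4 - 25*cos(4*a/5)/36


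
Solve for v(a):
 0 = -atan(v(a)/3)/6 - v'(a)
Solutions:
 Integral(1/atan(_y/3), (_y, v(a))) = C1 - a/6


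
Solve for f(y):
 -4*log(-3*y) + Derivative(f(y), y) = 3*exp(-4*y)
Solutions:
 f(y) = C1 + 4*y*log(-y) + 4*y*(-1 + log(3)) - 3*exp(-4*y)/4


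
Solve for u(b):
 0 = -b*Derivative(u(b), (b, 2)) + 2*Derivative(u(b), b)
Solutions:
 u(b) = C1 + C2*b^3


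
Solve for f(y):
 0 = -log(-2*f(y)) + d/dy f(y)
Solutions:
 -Integral(1/(log(-_y) + log(2)), (_y, f(y))) = C1 - y


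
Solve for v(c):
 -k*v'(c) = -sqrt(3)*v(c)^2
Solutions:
 v(c) = -k/(C1*k + sqrt(3)*c)


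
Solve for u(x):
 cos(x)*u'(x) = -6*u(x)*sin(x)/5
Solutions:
 u(x) = C1*cos(x)^(6/5)


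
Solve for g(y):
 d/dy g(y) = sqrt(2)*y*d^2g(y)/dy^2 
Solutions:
 g(y) = C1 + C2*y^(sqrt(2)/2 + 1)


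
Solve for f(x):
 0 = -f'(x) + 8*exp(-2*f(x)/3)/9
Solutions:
 f(x) = 3*log(-sqrt(C1 + 8*x)) - 6*log(3) + 3*log(6)/2
 f(x) = 3*log(C1 + 8*x)/2 - 6*log(3) + 3*log(6)/2


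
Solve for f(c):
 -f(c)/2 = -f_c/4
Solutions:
 f(c) = C1*exp(2*c)


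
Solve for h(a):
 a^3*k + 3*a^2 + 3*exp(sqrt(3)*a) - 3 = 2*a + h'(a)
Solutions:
 h(a) = C1 + a^4*k/4 + a^3 - a^2 - 3*a + sqrt(3)*exp(sqrt(3)*a)


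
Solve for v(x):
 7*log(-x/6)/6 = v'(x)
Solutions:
 v(x) = C1 + 7*x*log(-x)/6 + 7*x*(-log(6) - 1)/6


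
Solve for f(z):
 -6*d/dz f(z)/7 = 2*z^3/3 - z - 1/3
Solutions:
 f(z) = C1 - 7*z^4/36 + 7*z^2/12 + 7*z/18


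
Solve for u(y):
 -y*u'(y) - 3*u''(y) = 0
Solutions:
 u(y) = C1 + C2*erf(sqrt(6)*y/6)


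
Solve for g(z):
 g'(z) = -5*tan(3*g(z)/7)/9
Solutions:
 g(z) = -7*asin(C1*exp(-5*z/21))/3 + 7*pi/3
 g(z) = 7*asin(C1*exp(-5*z/21))/3


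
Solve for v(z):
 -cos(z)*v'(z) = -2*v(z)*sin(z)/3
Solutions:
 v(z) = C1/cos(z)^(2/3)


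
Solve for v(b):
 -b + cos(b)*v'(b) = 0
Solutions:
 v(b) = C1 + Integral(b/cos(b), b)


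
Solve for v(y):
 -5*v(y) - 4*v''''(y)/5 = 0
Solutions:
 v(y) = (C1*sin(sqrt(5)*y/2) + C2*cos(sqrt(5)*y/2))*exp(-sqrt(5)*y/2) + (C3*sin(sqrt(5)*y/2) + C4*cos(sqrt(5)*y/2))*exp(sqrt(5)*y/2)


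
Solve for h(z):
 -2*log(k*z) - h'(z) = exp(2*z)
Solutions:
 h(z) = C1 - 2*z*log(k*z) + 2*z - exp(2*z)/2


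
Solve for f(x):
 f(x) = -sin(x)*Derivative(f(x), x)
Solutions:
 f(x) = C1*sqrt(cos(x) + 1)/sqrt(cos(x) - 1)


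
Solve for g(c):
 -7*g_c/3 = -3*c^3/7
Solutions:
 g(c) = C1 + 9*c^4/196


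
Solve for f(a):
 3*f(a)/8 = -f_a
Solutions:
 f(a) = C1*exp(-3*a/8)


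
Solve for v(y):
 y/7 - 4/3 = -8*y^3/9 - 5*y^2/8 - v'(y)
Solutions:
 v(y) = C1 - 2*y^4/9 - 5*y^3/24 - y^2/14 + 4*y/3


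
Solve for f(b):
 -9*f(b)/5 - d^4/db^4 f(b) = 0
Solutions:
 f(b) = (C1*sin(5^(3/4)*sqrt(6)*b/10) + C2*cos(5^(3/4)*sqrt(6)*b/10))*exp(-5^(3/4)*sqrt(6)*b/10) + (C3*sin(5^(3/4)*sqrt(6)*b/10) + C4*cos(5^(3/4)*sqrt(6)*b/10))*exp(5^(3/4)*sqrt(6)*b/10)


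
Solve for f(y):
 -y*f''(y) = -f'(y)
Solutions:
 f(y) = C1 + C2*y^2


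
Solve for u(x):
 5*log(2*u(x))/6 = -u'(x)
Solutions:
 6*Integral(1/(log(_y) + log(2)), (_y, u(x)))/5 = C1 - x


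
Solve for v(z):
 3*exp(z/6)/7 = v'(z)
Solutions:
 v(z) = C1 + 18*exp(z/6)/7


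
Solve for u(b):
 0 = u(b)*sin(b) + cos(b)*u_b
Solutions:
 u(b) = C1*cos(b)


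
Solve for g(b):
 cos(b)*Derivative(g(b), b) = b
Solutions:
 g(b) = C1 + Integral(b/cos(b), b)


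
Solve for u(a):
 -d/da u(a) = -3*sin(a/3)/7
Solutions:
 u(a) = C1 - 9*cos(a/3)/7


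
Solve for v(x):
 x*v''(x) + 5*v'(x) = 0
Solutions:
 v(x) = C1 + C2/x^4


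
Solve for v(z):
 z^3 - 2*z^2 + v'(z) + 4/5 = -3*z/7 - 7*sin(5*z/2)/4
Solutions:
 v(z) = C1 - z^4/4 + 2*z^3/3 - 3*z^2/14 - 4*z/5 + 7*cos(5*z/2)/10


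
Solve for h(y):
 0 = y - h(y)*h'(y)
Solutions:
 h(y) = -sqrt(C1 + y^2)
 h(y) = sqrt(C1 + y^2)


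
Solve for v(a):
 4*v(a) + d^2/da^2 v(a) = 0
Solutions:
 v(a) = C1*sin(2*a) + C2*cos(2*a)


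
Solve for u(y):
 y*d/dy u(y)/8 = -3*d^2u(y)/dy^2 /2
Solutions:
 u(y) = C1 + C2*erf(sqrt(6)*y/12)


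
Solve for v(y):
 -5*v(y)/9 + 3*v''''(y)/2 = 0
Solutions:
 v(y) = C1*exp(-30^(1/4)*y/3) + C2*exp(30^(1/4)*y/3) + C3*sin(30^(1/4)*y/3) + C4*cos(30^(1/4)*y/3)


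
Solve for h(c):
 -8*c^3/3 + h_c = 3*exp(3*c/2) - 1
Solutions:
 h(c) = C1 + 2*c^4/3 - c + 2*exp(3*c/2)


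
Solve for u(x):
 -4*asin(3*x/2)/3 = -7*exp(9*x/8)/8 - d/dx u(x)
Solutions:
 u(x) = C1 + 4*x*asin(3*x/2)/3 + 4*sqrt(4 - 9*x^2)/9 - 7*exp(9*x/8)/9


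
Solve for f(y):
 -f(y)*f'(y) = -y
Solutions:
 f(y) = -sqrt(C1 + y^2)
 f(y) = sqrt(C1 + y^2)


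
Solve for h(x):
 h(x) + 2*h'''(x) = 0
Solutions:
 h(x) = C3*exp(-2^(2/3)*x/2) + (C1*sin(2^(2/3)*sqrt(3)*x/4) + C2*cos(2^(2/3)*sqrt(3)*x/4))*exp(2^(2/3)*x/4)


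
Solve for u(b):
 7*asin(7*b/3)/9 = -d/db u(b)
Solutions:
 u(b) = C1 - 7*b*asin(7*b/3)/9 - sqrt(9 - 49*b^2)/9


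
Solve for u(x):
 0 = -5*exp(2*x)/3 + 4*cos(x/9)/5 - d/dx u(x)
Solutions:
 u(x) = C1 - 5*exp(2*x)/6 + 36*sin(x/9)/5


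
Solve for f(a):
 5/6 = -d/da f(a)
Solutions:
 f(a) = C1 - 5*a/6


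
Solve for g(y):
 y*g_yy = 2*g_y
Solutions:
 g(y) = C1 + C2*y^3


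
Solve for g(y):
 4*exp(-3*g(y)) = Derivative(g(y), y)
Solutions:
 g(y) = log(C1 + 12*y)/3
 g(y) = log((-3^(1/3) - 3^(5/6)*I)*(C1 + 4*y)^(1/3)/2)
 g(y) = log((-3^(1/3) + 3^(5/6)*I)*(C1 + 4*y)^(1/3)/2)


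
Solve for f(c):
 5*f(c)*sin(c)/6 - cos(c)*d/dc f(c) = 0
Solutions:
 f(c) = C1/cos(c)^(5/6)


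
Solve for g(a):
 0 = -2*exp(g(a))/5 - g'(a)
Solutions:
 g(a) = log(1/(C1 + 2*a)) + log(5)


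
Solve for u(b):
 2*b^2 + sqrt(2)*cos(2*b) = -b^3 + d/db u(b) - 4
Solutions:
 u(b) = C1 + b^4/4 + 2*b^3/3 + 4*b + sqrt(2)*sin(2*b)/2


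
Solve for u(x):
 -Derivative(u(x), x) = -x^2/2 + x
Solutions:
 u(x) = C1 + x^3/6 - x^2/2


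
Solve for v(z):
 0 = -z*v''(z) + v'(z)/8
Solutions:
 v(z) = C1 + C2*z^(9/8)


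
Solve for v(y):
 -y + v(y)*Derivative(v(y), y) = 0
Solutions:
 v(y) = -sqrt(C1 + y^2)
 v(y) = sqrt(C1 + y^2)


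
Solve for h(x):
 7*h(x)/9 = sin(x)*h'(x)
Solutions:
 h(x) = C1*(cos(x) - 1)^(7/18)/(cos(x) + 1)^(7/18)


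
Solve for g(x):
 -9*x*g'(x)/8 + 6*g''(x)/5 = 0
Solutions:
 g(x) = C1 + C2*erfi(sqrt(30)*x/8)


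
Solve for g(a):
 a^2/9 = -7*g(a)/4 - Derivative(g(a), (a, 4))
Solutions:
 g(a) = -4*a^2/63 + (C1*sin(7^(1/4)*a/2) + C2*cos(7^(1/4)*a/2))*exp(-7^(1/4)*a/2) + (C3*sin(7^(1/4)*a/2) + C4*cos(7^(1/4)*a/2))*exp(7^(1/4)*a/2)


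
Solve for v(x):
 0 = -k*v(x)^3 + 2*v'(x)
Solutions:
 v(x) = -sqrt(-1/(C1 + k*x))
 v(x) = sqrt(-1/(C1 + k*x))


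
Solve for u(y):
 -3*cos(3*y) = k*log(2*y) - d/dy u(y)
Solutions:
 u(y) = C1 + k*y*(log(y) - 1) + k*y*log(2) + sin(3*y)


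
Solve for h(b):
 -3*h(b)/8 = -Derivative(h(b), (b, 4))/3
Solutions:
 h(b) = C1*exp(-2^(1/4)*sqrt(3)*b/2) + C2*exp(2^(1/4)*sqrt(3)*b/2) + C3*sin(2^(1/4)*sqrt(3)*b/2) + C4*cos(2^(1/4)*sqrt(3)*b/2)


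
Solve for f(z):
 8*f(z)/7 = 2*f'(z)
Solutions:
 f(z) = C1*exp(4*z/7)


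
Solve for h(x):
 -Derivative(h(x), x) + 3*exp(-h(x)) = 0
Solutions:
 h(x) = log(C1 + 3*x)


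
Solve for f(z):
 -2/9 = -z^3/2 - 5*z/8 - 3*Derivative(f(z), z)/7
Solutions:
 f(z) = C1 - 7*z^4/24 - 35*z^2/48 + 14*z/27


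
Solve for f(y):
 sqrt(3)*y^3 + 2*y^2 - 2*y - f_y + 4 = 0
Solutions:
 f(y) = C1 + sqrt(3)*y^4/4 + 2*y^3/3 - y^2 + 4*y


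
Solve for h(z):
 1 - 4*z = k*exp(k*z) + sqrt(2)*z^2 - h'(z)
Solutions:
 h(z) = C1 + sqrt(2)*z^3/3 + 2*z^2 - z + exp(k*z)


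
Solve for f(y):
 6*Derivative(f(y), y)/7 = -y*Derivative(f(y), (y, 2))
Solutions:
 f(y) = C1 + C2*y^(1/7)


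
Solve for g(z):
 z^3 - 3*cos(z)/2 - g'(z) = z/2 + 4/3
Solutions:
 g(z) = C1 + z^4/4 - z^2/4 - 4*z/3 - 3*sin(z)/2


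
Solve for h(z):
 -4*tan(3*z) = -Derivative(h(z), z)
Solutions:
 h(z) = C1 - 4*log(cos(3*z))/3


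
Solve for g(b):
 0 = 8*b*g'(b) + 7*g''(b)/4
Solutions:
 g(b) = C1 + C2*erf(4*sqrt(7)*b/7)


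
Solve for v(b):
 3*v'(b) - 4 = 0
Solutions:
 v(b) = C1 + 4*b/3


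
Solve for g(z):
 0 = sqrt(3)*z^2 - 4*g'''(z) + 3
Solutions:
 g(z) = C1 + C2*z + C3*z^2 + sqrt(3)*z^5/240 + z^3/8


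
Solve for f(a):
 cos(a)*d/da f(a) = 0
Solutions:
 f(a) = C1


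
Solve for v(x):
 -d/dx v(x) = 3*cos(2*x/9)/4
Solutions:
 v(x) = C1 - 27*sin(2*x/9)/8


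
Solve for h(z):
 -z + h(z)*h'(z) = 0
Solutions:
 h(z) = -sqrt(C1 + z^2)
 h(z) = sqrt(C1 + z^2)


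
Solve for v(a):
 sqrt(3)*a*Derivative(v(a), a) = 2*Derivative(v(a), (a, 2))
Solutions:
 v(a) = C1 + C2*erfi(3^(1/4)*a/2)


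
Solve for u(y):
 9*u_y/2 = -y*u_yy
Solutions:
 u(y) = C1 + C2/y^(7/2)


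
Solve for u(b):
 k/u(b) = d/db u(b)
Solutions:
 u(b) = -sqrt(C1 + 2*b*k)
 u(b) = sqrt(C1 + 2*b*k)


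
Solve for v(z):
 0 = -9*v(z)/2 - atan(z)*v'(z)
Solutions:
 v(z) = C1*exp(-9*Integral(1/atan(z), z)/2)


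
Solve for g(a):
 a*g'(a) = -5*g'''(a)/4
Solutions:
 g(a) = C1 + Integral(C2*airyai(-10^(2/3)*a/5) + C3*airybi(-10^(2/3)*a/5), a)


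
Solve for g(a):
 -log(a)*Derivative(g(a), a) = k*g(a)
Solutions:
 g(a) = C1*exp(-k*li(a))


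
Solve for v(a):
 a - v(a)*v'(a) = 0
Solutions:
 v(a) = -sqrt(C1 + a^2)
 v(a) = sqrt(C1 + a^2)


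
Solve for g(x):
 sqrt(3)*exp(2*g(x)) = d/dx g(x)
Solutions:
 g(x) = log(-sqrt(-1/(C1 + sqrt(3)*x))) - log(2)/2
 g(x) = log(-1/(C1 + sqrt(3)*x))/2 - log(2)/2


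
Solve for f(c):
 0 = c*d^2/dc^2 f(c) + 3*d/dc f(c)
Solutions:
 f(c) = C1 + C2/c^2


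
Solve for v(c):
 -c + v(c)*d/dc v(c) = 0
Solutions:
 v(c) = -sqrt(C1 + c^2)
 v(c) = sqrt(C1 + c^2)


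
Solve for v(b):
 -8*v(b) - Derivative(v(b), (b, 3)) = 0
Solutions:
 v(b) = C3*exp(-2*b) + (C1*sin(sqrt(3)*b) + C2*cos(sqrt(3)*b))*exp(b)


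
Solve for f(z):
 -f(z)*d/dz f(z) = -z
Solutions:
 f(z) = -sqrt(C1 + z^2)
 f(z) = sqrt(C1 + z^2)


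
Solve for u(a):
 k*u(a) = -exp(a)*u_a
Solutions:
 u(a) = C1*exp(k*exp(-a))


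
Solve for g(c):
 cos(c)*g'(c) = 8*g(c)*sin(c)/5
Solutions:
 g(c) = C1/cos(c)^(8/5)


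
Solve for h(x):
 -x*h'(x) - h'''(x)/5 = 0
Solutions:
 h(x) = C1 + Integral(C2*airyai(-5^(1/3)*x) + C3*airybi(-5^(1/3)*x), x)


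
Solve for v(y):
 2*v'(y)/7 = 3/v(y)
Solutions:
 v(y) = -sqrt(C1 + 21*y)
 v(y) = sqrt(C1 + 21*y)


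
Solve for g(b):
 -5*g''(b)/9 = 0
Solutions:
 g(b) = C1 + C2*b


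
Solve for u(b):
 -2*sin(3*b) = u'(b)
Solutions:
 u(b) = C1 + 2*cos(3*b)/3


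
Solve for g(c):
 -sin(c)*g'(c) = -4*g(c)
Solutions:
 g(c) = C1*(cos(c)^2 - 2*cos(c) + 1)/(cos(c)^2 + 2*cos(c) + 1)


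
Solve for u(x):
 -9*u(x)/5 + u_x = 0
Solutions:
 u(x) = C1*exp(9*x/5)


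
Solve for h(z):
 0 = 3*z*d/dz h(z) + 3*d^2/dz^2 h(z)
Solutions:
 h(z) = C1 + C2*erf(sqrt(2)*z/2)


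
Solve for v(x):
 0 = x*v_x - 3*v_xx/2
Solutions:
 v(x) = C1 + C2*erfi(sqrt(3)*x/3)


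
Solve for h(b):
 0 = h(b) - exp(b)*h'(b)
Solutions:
 h(b) = C1*exp(-exp(-b))


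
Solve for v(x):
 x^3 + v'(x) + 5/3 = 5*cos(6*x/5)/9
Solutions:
 v(x) = C1 - x^4/4 - 5*x/3 + 25*sin(6*x/5)/54


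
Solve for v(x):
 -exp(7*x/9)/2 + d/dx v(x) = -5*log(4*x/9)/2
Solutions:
 v(x) = C1 - 5*x*log(x)/2 + x*(-5*log(2) + 5/2 + 5*log(3)) + 9*exp(7*x/9)/14


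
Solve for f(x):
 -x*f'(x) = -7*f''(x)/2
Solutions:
 f(x) = C1 + C2*erfi(sqrt(7)*x/7)


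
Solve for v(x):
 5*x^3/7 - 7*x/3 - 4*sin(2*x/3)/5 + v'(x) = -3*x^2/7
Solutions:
 v(x) = C1 - 5*x^4/28 - x^3/7 + 7*x^2/6 - 6*cos(2*x/3)/5


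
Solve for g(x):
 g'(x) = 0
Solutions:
 g(x) = C1


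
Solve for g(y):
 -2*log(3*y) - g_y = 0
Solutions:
 g(y) = C1 - 2*y*log(y) - y*log(9) + 2*y


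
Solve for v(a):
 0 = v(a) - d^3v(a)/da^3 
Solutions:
 v(a) = C3*exp(a) + (C1*sin(sqrt(3)*a/2) + C2*cos(sqrt(3)*a/2))*exp(-a/2)


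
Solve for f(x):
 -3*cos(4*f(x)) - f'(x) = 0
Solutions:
 f(x) = -asin((C1 + exp(24*x))/(C1 - exp(24*x)))/4 + pi/4
 f(x) = asin((C1 + exp(24*x))/(C1 - exp(24*x)))/4


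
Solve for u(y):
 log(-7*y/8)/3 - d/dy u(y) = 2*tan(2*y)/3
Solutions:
 u(y) = C1 + y*log(-y)/3 - y*log(2) - y/3 + y*log(7)/3 + log(cos(2*y))/3


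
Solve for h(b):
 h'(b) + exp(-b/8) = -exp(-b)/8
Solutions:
 h(b) = C1 + exp(-b)/8 + 8*exp(-b/8)


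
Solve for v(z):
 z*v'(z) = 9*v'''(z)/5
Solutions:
 v(z) = C1 + Integral(C2*airyai(15^(1/3)*z/3) + C3*airybi(15^(1/3)*z/3), z)


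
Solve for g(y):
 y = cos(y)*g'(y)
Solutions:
 g(y) = C1 + Integral(y/cos(y), y)


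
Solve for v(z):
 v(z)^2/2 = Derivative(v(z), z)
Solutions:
 v(z) = -2/(C1 + z)


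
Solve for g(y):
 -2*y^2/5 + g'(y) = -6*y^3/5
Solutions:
 g(y) = C1 - 3*y^4/10 + 2*y^3/15


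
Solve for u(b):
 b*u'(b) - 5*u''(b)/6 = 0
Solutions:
 u(b) = C1 + C2*erfi(sqrt(15)*b/5)


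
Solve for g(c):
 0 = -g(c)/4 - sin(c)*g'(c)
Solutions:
 g(c) = C1*(cos(c) + 1)^(1/8)/(cos(c) - 1)^(1/8)


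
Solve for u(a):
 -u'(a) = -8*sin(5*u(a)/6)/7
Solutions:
 -8*a/7 + 3*log(cos(5*u(a)/6) - 1)/5 - 3*log(cos(5*u(a)/6) + 1)/5 = C1


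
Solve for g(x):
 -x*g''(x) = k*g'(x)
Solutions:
 g(x) = C1 + x^(1 - re(k))*(C2*sin(log(x)*Abs(im(k))) + C3*cos(log(x)*im(k)))


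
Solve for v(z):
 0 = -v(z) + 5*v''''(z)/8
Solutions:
 v(z) = C1*exp(-10^(3/4)*z/5) + C2*exp(10^(3/4)*z/5) + C3*sin(10^(3/4)*z/5) + C4*cos(10^(3/4)*z/5)


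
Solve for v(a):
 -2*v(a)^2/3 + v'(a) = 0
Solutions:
 v(a) = -3/(C1 + 2*a)


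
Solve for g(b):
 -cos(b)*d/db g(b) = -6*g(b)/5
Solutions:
 g(b) = C1*(sin(b) + 1)^(3/5)/(sin(b) - 1)^(3/5)


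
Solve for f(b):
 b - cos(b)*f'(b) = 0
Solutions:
 f(b) = C1 + Integral(b/cos(b), b)


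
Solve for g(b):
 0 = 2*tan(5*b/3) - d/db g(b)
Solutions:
 g(b) = C1 - 6*log(cos(5*b/3))/5


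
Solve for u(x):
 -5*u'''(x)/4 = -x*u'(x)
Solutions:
 u(x) = C1 + Integral(C2*airyai(10^(2/3)*x/5) + C3*airybi(10^(2/3)*x/5), x)


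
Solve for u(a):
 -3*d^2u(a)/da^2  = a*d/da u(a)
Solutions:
 u(a) = C1 + C2*erf(sqrt(6)*a/6)


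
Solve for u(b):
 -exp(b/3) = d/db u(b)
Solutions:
 u(b) = C1 - 3*exp(b/3)


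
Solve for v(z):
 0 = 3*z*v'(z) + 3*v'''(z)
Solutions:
 v(z) = C1 + Integral(C2*airyai(-z) + C3*airybi(-z), z)


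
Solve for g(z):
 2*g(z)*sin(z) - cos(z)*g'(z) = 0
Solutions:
 g(z) = C1/cos(z)^2


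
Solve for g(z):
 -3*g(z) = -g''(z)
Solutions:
 g(z) = C1*exp(-sqrt(3)*z) + C2*exp(sqrt(3)*z)


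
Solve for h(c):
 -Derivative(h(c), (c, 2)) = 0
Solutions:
 h(c) = C1 + C2*c


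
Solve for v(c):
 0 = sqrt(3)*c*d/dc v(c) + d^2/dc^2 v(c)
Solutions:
 v(c) = C1 + C2*erf(sqrt(2)*3^(1/4)*c/2)


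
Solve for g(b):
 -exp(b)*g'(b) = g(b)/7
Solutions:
 g(b) = C1*exp(exp(-b)/7)


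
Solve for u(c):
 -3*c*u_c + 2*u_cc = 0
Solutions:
 u(c) = C1 + C2*erfi(sqrt(3)*c/2)


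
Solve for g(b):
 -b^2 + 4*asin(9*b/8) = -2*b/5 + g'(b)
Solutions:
 g(b) = C1 - b^3/3 + b^2/5 + 4*b*asin(9*b/8) + 4*sqrt(64 - 81*b^2)/9


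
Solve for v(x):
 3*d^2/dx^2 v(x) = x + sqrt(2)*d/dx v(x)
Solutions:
 v(x) = C1 + C2*exp(sqrt(2)*x/3) - sqrt(2)*x^2/4 - 3*x/2


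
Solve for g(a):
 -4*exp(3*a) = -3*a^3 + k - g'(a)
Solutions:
 g(a) = C1 - 3*a^4/4 + a*k + 4*exp(3*a)/3


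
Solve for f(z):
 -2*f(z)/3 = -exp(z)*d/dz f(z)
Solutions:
 f(z) = C1*exp(-2*exp(-z)/3)


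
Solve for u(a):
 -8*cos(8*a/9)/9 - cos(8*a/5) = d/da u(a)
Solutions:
 u(a) = C1 - sin(8*a/9) - 5*sin(8*a/5)/8


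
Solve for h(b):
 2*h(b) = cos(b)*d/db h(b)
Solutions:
 h(b) = C1*(sin(b) + 1)/(sin(b) - 1)


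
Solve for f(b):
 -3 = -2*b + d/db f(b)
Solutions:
 f(b) = C1 + b^2 - 3*b


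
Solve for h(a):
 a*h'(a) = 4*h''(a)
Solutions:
 h(a) = C1 + C2*erfi(sqrt(2)*a/4)


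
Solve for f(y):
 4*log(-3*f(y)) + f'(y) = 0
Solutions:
 Integral(1/(log(-_y) + log(3)), (_y, f(y)))/4 = C1 - y


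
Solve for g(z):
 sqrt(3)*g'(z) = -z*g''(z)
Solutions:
 g(z) = C1 + C2*z^(1 - sqrt(3))


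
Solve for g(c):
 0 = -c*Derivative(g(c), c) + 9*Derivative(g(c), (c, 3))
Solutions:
 g(c) = C1 + Integral(C2*airyai(3^(1/3)*c/3) + C3*airybi(3^(1/3)*c/3), c)


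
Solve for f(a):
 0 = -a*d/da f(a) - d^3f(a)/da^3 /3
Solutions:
 f(a) = C1 + Integral(C2*airyai(-3^(1/3)*a) + C3*airybi(-3^(1/3)*a), a)


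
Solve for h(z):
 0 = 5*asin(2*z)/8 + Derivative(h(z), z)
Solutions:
 h(z) = C1 - 5*z*asin(2*z)/8 - 5*sqrt(1 - 4*z^2)/16


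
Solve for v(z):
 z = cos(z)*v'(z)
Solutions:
 v(z) = C1 + Integral(z/cos(z), z)


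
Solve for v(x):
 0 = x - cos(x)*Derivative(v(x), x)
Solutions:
 v(x) = C1 + Integral(x/cos(x), x)


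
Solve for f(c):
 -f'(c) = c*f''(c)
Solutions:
 f(c) = C1 + C2*log(c)


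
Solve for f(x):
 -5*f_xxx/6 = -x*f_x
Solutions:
 f(x) = C1 + Integral(C2*airyai(5^(2/3)*6^(1/3)*x/5) + C3*airybi(5^(2/3)*6^(1/3)*x/5), x)


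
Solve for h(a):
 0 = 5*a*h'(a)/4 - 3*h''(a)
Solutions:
 h(a) = C1 + C2*erfi(sqrt(30)*a/12)


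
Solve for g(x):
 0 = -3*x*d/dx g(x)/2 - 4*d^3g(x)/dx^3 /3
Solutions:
 g(x) = C1 + Integral(C2*airyai(-3^(2/3)*x/2) + C3*airybi(-3^(2/3)*x/2), x)


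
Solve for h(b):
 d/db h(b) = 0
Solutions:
 h(b) = C1


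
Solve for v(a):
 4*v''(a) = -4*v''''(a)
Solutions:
 v(a) = C1 + C2*a + C3*sin(a) + C4*cos(a)


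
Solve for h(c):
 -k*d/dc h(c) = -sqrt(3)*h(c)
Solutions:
 h(c) = C1*exp(sqrt(3)*c/k)


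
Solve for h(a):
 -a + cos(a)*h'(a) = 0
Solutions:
 h(a) = C1 + Integral(a/cos(a), a)


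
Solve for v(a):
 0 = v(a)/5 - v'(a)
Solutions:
 v(a) = C1*exp(a/5)


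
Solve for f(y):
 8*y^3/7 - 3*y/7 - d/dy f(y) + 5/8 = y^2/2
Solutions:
 f(y) = C1 + 2*y^4/7 - y^3/6 - 3*y^2/14 + 5*y/8


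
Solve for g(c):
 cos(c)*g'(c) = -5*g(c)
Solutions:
 g(c) = C1*sqrt(sin(c) - 1)*(sin(c)^2 - 2*sin(c) + 1)/(sqrt(sin(c) + 1)*(sin(c)^2 + 2*sin(c) + 1))


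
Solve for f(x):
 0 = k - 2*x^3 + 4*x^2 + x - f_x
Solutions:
 f(x) = C1 + k*x - x^4/2 + 4*x^3/3 + x^2/2


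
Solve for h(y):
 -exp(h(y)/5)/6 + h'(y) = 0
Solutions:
 h(y) = 5*log(-1/(C1 + y)) + 5*log(30)


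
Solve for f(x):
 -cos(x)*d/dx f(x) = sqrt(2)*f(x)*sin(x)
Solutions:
 f(x) = C1*cos(x)^(sqrt(2))


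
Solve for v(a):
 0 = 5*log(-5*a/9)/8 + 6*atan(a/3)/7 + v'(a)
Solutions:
 v(a) = C1 - 5*a*log(-a)/8 - 6*a*atan(a/3)/7 - 5*a*log(5)/8 + 5*a/8 + 5*a*log(3)/4 + 9*log(a^2 + 9)/7


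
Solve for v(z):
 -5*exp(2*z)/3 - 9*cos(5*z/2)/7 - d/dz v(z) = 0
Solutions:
 v(z) = C1 - 5*exp(2*z)/6 - 18*sin(5*z/2)/35


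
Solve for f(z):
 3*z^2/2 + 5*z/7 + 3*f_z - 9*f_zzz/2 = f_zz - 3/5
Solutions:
 f(z) = C1 + C2*exp(z*(-1 + sqrt(55))/9) + C3*exp(-z*(1 + sqrt(55))/9) - z^3/6 - 2*z^2/7 - 397*z/210


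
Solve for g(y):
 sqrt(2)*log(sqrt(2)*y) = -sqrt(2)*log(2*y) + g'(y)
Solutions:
 g(y) = C1 + 2*sqrt(2)*y*log(y) - 2*sqrt(2)*y + 3*sqrt(2)*y*log(2)/2


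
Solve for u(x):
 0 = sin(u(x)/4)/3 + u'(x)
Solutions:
 x/3 + 2*log(cos(u(x)/4) - 1) - 2*log(cos(u(x)/4) + 1) = C1


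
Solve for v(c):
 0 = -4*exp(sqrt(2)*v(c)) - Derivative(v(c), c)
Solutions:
 v(c) = sqrt(2)*(2*log(1/(C1 + 4*c)) - log(2))/4


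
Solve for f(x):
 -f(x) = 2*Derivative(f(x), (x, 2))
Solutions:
 f(x) = C1*sin(sqrt(2)*x/2) + C2*cos(sqrt(2)*x/2)


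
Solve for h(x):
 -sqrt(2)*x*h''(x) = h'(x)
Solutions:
 h(x) = C1 + C2*x^(1 - sqrt(2)/2)


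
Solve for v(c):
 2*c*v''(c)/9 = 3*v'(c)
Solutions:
 v(c) = C1 + C2*c^(29/2)


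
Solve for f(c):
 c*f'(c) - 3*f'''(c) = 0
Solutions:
 f(c) = C1 + Integral(C2*airyai(3^(2/3)*c/3) + C3*airybi(3^(2/3)*c/3), c)


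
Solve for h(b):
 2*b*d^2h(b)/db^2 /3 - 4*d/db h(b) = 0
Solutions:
 h(b) = C1 + C2*b^7


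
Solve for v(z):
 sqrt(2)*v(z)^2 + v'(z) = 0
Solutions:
 v(z) = 1/(C1 + sqrt(2)*z)


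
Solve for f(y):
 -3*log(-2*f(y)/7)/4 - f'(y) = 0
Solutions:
 4*Integral(1/(log(-_y) - log(7) + log(2)), (_y, f(y)))/3 = C1 - y


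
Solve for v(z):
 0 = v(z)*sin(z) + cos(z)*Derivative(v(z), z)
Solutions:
 v(z) = C1*cos(z)


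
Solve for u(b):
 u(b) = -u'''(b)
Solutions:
 u(b) = C3*exp(-b) + (C1*sin(sqrt(3)*b/2) + C2*cos(sqrt(3)*b/2))*exp(b/2)


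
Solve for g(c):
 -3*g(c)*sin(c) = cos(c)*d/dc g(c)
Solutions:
 g(c) = C1*cos(c)^3


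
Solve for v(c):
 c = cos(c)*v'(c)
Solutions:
 v(c) = C1 + Integral(c/cos(c), c)


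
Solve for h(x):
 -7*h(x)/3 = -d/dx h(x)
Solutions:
 h(x) = C1*exp(7*x/3)


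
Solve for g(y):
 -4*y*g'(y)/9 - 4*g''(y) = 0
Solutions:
 g(y) = C1 + C2*erf(sqrt(2)*y/6)


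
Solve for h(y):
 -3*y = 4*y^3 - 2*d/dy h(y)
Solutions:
 h(y) = C1 + y^4/2 + 3*y^2/4


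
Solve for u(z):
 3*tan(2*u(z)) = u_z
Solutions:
 u(z) = -asin(C1*exp(6*z))/2 + pi/2
 u(z) = asin(C1*exp(6*z))/2


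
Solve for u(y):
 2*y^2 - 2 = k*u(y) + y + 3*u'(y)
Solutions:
 u(y) = C1*exp(-k*y/3) + 2*y^2/k - y/k - 2/k - 12*y/k^2 + 3/k^2 + 36/k^3


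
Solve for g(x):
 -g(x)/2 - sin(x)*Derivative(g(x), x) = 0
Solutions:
 g(x) = C1*(cos(x) + 1)^(1/4)/(cos(x) - 1)^(1/4)


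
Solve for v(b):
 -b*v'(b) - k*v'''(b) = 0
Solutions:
 v(b) = C1 + Integral(C2*airyai(b*(-1/k)^(1/3)) + C3*airybi(b*(-1/k)^(1/3)), b)


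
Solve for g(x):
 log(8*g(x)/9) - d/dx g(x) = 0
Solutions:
 -Integral(1/(log(_y) - 2*log(3) + 3*log(2)), (_y, g(x))) = C1 - x


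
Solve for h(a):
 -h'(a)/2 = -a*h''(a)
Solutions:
 h(a) = C1 + C2*a^(3/2)


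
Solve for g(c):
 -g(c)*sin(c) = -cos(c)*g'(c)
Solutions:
 g(c) = C1/cos(c)


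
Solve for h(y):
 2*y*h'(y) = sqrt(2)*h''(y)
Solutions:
 h(y) = C1 + C2*erfi(2^(3/4)*y/2)


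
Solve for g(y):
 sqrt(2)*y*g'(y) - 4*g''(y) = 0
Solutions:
 g(y) = C1 + C2*erfi(2^(3/4)*y/4)


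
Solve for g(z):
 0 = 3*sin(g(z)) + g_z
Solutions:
 g(z) = -acos((-C1 - exp(6*z))/(C1 - exp(6*z))) + 2*pi
 g(z) = acos((-C1 - exp(6*z))/(C1 - exp(6*z)))


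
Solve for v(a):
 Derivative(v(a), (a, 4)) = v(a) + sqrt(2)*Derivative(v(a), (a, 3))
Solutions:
 v(a) = C1*exp(a*(-sqrt(6)*sqrt(-8*3^(2/3)/(-9 + sqrt(273))^(1/3) + 3 + 2*3^(1/3)*(-9 + sqrt(273))^(1/3)) + 3*sqrt(2))/12)*sin(a*sqrt(-4*3^(2/3)/(3*(-9 + sqrt(273))^(1/3)) - 1 + 3^(1/3)*(-9 + sqrt(273))^(1/3)/3 + sqrt(3)/sqrt(-8*3^(2/3)/(-9 + sqrt(273))^(1/3) + 3 + 2*3^(1/3)*(-9 + sqrt(273))^(1/3)))/2) + C2*exp(a*(-sqrt(6)*sqrt(-8*3^(2/3)/(-9 + sqrt(273))^(1/3) + 3 + 2*3^(1/3)*(-9 + sqrt(273))^(1/3)) + 3*sqrt(2))/12)*cos(a*sqrt(-4*3^(2/3)/(3*(-9 + sqrt(273))^(1/3)) - 1 + 3^(1/3)*(-9 + sqrt(273))^(1/3)/3 + sqrt(3)/sqrt(-8*3^(2/3)/(-9 + sqrt(273))^(1/3) + 3 + 2*3^(1/3)*(-9 + sqrt(273))^(1/3)))/2) + C3*exp(a*(sqrt(6)*sqrt(-8*3^(2/3)/(-9 + sqrt(273))^(1/3) + 3 + 2*3^(1/3)*(-9 + sqrt(273))^(1/3)) + 3*sqrt(2) + 6*sqrt(-3^(1/3)*(-9 + sqrt(273))^(1/3)/3 + 1 + 4*3^(2/3)/(3*(-9 + sqrt(273))^(1/3)) + sqrt(3)/sqrt(-8*3^(2/3)/(-9 + sqrt(273))^(1/3) + 3 + 2*3^(1/3)*(-9 + sqrt(273))^(1/3))))/12) + C4*exp(a*(-6*sqrt(-3^(1/3)*(-9 + sqrt(273))^(1/3)/3 + 1 + 4*3^(2/3)/(3*(-9 + sqrt(273))^(1/3)) + sqrt(3)/sqrt(-8*3^(2/3)/(-9 + sqrt(273))^(1/3) + 3 + 2*3^(1/3)*(-9 + sqrt(273))^(1/3))) + sqrt(6)*sqrt(-8*3^(2/3)/(-9 + sqrt(273))^(1/3) + 3 + 2*3^(1/3)*(-9 + sqrt(273))^(1/3)) + 3*sqrt(2))/12)


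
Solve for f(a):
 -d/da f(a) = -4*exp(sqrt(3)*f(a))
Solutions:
 f(a) = sqrt(3)*(2*log(-1/(C1 + 4*a)) - log(3))/6


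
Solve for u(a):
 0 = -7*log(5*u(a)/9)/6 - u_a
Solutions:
 -6*Integral(1/(-log(_y) - log(5) + 2*log(3)), (_y, u(a)))/7 = C1 - a


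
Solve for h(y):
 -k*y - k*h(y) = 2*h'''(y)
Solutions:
 h(y) = C1*exp(2^(2/3)*y*(-k)^(1/3)/2) + C2*exp(2^(2/3)*y*(-k)^(1/3)*(-1 + sqrt(3)*I)/4) + C3*exp(-2^(2/3)*y*(-k)^(1/3)*(1 + sqrt(3)*I)/4) - y


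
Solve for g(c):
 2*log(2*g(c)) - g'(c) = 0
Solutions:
 -Integral(1/(log(_y) + log(2)), (_y, g(c)))/2 = C1 - c


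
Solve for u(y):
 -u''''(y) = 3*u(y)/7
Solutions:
 u(y) = (C1*sin(sqrt(2)*3^(1/4)*7^(3/4)*y/14) + C2*cos(sqrt(2)*3^(1/4)*7^(3/4)*y/14))*exp(-sqrt(2)*3^(1/4)*7^(3/4)*y/14) + (C3*sin(sqrt(2)*3^(1/4)*7^(3/4)*y/14) + C4*cos(sqrt(2)*3^(1/4)*7^(3/4)*y/14))*exp(sqrt(2)*3^(1/4)*7^(3/4)*y/14)


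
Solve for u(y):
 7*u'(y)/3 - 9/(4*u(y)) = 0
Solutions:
 u(y) = -sqrt(C1 + 378*y)/14
 u(y) = sqrt(C1 + 378*y)/14


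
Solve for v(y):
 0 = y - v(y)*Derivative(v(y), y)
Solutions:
 v(y) = -sqrt(C1 + y^2)
 v(y) = sqrt(C1 + y^2)


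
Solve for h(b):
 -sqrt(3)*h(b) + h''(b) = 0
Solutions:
 h(b) = C1*exp(-3^(1/4)*b) + C2*exp(3^(1/4)*b)


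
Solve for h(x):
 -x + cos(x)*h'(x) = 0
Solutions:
 h(x) = C1 + Integral(x/cos(x), x)


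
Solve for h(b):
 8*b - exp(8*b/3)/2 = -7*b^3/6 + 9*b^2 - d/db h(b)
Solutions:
 h(b) = C1 - 7*b^4/24 + 3*b^3 - 4*b^2 + 3*exp(8*b/3)/16


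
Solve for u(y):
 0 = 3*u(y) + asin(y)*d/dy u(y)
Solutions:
 u(y) = C1*exp(-3*Integral(1/asin(y), y))


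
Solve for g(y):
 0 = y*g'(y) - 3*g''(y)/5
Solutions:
 g(y) = C1 + C2*erfi(sqrt(30)*y/6)


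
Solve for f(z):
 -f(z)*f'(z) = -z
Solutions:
 f(z) = -sqrt(C1 + z^2)
 f(z) = sqrt(C1 + z^2)


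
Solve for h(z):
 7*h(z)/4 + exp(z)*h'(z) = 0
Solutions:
 h(z) = C1*exp(7*exp(-z)/4)


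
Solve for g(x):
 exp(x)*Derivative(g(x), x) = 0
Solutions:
 g(x) = C1


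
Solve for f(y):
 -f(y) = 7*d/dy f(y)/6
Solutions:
 f(y) = C1*exp(-6*y/7)


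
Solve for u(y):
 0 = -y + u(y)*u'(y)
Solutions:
 u(y) = -sqrt(C1 + y^2)
 u(y) = sqrt(C1 + y^2)


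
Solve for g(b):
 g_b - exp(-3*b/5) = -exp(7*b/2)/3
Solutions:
 g(b) = C1 - 2*exp(7*b/2)/21 - 5*exp(-3*b/5)/3


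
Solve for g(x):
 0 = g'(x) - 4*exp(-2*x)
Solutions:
 g(x) = C1 - 2*exp(-2*x)


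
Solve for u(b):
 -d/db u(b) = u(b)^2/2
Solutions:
 u(b) = 2/(C1 + b)


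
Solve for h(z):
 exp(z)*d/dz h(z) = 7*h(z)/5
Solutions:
 h(z) = C1*exp(-7*exp(-z)/5)


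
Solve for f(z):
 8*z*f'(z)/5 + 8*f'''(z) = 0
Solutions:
 f(z) = C1 + Integral(C2*airyai(-5^(2/3)*z/5) + C3*airybi(-5^(2/3)*z/5), z)


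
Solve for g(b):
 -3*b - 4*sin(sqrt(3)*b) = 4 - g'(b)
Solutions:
 g(b) = C1 + 3*b^2/2 + 4*b - 4*sqrt(3)*cos(sqrt(3)*b)/3


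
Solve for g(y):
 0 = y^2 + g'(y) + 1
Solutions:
 g(y) = C1 - y^3/3 - y


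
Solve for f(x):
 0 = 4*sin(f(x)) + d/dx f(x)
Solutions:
 f(x) = -acos((-C1 - exp(8*x))/(C1 - exp(8*x))) + 2*pi
 f(x) = acos((-C1 - exp(8*x))/(C1 - exp(8*x)))


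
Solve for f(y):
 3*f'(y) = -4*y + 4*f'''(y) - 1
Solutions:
 f(y) = C1 + C2*exp(-sqrt(3)*y/2) + C3*exp(sqrt(3)*y/2) - 2*y^2/3 - y/3


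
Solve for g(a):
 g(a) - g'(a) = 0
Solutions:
 g(a) = C1*exp(a)


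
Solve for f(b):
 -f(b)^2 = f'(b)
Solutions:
 f(b) = 1/(C1 + b)


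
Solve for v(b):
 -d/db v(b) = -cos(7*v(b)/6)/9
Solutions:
 -b/9 - 3*log(sin(7*v(b)/6) - 1)/7 + 3*log(sin(7*v(b)/6) + 1)/7 = C1


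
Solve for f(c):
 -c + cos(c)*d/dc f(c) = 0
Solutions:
 f(c) = C1 + Integral(c/cos(c), c)


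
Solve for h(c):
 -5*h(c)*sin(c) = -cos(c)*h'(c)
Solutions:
 h(c) = C1/cos(c)^5


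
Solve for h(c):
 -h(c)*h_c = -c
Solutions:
 h(c) = -sqrt(C1 + c^2)
 h(c) = sqrt(C1 + c^2)


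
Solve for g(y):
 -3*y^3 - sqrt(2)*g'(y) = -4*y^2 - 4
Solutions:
 g(y) = C1 - 3*sqrt(2)*y^4/8 + 2*sqrt(2)*y^3/3 + 2*sqrt(2)*y


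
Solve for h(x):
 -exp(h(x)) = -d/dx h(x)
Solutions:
 h(x) = log(-1/(C1 + x))


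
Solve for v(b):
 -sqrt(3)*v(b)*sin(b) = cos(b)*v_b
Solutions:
 v(b) = C1*cos(b)^(sqrt(3))


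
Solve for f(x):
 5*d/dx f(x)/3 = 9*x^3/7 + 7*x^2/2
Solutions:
 f(x) = C1 + 27*x^4/140 + 7*x^3/10


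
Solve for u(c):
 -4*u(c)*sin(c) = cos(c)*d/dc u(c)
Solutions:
 u(c) = C1*cos(c)^4


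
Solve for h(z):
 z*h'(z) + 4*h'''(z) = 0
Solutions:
 h(z) = C1 + Integral(C2*airyai(-2^(1/3)*z/2) + C3*airybi(-2^(1/3)*z/2), z)


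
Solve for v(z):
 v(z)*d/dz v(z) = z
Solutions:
 v(z) = -sqrt(C1 + z^2)
 v(z) = sqrt(C1 + z^2)


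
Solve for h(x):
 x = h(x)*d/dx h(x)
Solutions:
 h(x) = -sqrt(C1 + x^2)
 h(x) = sqrt(C1 + x^2)


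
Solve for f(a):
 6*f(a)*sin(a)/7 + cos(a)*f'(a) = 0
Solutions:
 f(a) = C1*cos(a)^(6/7)


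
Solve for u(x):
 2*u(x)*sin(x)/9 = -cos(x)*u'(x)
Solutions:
 u(x) = C1*cos(x)^(2/9)


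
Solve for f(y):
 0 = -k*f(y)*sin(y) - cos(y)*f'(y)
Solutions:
 f(y) = C1*exp(k*log(cos(y)))


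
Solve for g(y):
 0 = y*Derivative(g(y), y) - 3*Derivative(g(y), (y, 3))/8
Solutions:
 g(y) = C1 + Integral(C2*airyai(2*3^(2/3)*y/3) + C3*airybi(2*3^(2/3)*y/3), y)
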